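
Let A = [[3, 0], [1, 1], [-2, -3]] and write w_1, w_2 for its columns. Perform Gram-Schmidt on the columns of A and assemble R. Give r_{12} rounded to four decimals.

w_1 = (3, 1, -2); ‖w_1‖ = 3.7417, so e_1 = (0.8018, 0.2673, -0.5345).
r_{12} = e_1·w_2 = 1.8708.

r_{12} = 1.8708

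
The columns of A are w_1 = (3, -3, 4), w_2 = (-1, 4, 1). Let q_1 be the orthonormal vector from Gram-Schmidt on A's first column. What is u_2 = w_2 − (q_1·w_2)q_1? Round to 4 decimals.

q_1 = w_1/‖w_1‖ = (3, -3, 4)/5.8310 = (0.5145, -0.5145, 0.6860).
r_{12} = q_1·w_2 = -1.8865.
u_2 = w_2 + 1.8865·q_1 = (-0.0294, 3.0294, 2.2941).

u_2 = (-0.0294, 3.0294, 2.2941)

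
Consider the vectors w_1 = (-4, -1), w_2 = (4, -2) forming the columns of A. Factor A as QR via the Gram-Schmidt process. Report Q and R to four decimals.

q_1 = w_1/‖w_1‖ = (-4, -1)/4.1231 = (-0.9701, -0.2425).
r_{12} = q_1·w_2 = -3.3955.
u_2 = w_2 + 3.3955·q_1 = (0.7059, -2.8235).
‖u_2‖ = 2.9104, so q_2 = (0.2425, -0.9701).

Q = [[-0.9701, 0.2425], [-0.2425, -0.9701]], R = [[4.1231, -3.3955], [0.0000, 2.9104]]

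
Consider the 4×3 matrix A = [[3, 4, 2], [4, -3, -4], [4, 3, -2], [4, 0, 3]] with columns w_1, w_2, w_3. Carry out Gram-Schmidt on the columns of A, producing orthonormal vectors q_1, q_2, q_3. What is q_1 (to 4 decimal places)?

q_1 = w_1/‖w_1‖ = (3, 4, 4, 4)/7.5498 = (0.3974, 0.5298, 0.5298, 0.5298).

q_1 = (0.3974, 0.5298, 0.5298, 0.5298)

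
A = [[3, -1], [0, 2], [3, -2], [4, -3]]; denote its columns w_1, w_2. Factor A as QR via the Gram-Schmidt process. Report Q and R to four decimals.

Q = [[0.5145, 0.3803], [0.0000, 0.8918], [0.5145, -0.0656], [0.6860, -0.2361]], R = [[5.8310, -3.6015], [0.0000, 2.2426]]

w_1 = (3, 0, 3, 4); ‖w_1‖ = 5.8310, so e_1 = (0.5145, 0.0000, 0.5145, 0.6860).
e_1·w_2 = 0.5145·(-1) + 0.0000·2 + 0.5145·(-2) + 0.6860·(-3) = -3.6015.
u_2 = w_2 + 3.6015·e_1 = (0.8529, 2.0000, -0.1471, -0.5294).
‖u_2‖ = 2.2426, so e_2 = (0.3803, 0.8918, -0.0656, -0.2361).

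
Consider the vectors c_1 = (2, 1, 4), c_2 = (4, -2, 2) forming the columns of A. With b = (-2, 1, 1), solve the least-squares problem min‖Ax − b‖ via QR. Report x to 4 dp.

x = (0.4416, -0.5909)

c_1 = (2, 1, 4); ‖c_1‖ = 4.5826, so q_1 = (0.4364, 0.2182, 0.8729).
q_1·c_2 = 0.4364·4 + 0.2182·(-2) + 0.8729·2 = 3.0551.
u_2 = c_2 − 3.0551·q_1 = (2.6667, -2.6667, -0.6667).
‖u_2‖ = 3.8297, so q_2 = (0.6963, -0.6963, -0.1741).
Qᵀb = (0.2182, -2.2630).
Back-substitute: x_2 = -2.2630/3.8297 = -0.5909.
x_1 = (0.2182 − 3.0551·(-0.5909))/4.5826 = 0.4416.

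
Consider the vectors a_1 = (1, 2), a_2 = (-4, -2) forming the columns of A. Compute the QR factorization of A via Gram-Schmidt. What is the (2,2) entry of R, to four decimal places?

a_1 = (1, 2); ‖a_1‖ = 2.2361, so q_1 = (0.4472, 0.8944).
q_1·a_2 = 0.4472·(-4) + 0.8944·(-2) = -3.5777.
u_2 = a_2 + 3.5777·q_1 = (-2.4000, 1.2000).
r_{22} = ‖u_2‖ = 2.6833.

r_{22} = 2.6833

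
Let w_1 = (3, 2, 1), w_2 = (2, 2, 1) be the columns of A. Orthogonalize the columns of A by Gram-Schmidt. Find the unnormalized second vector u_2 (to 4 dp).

u_2 = (-0.3571, 0.4286, 0.2143)

w_1 = (3, 2, 1); ‖w_1‖ = 3.7417, so e_1 = (0.8018, 0.5345, 0.2673).
e_1·w_2 = 0.8018·2 + 0.5345·2 + 0.2673·1 = 2.9399.
u_2 = w_2 − 2.9399·e_1 = (-0.3571, 0.4286, 0.2143).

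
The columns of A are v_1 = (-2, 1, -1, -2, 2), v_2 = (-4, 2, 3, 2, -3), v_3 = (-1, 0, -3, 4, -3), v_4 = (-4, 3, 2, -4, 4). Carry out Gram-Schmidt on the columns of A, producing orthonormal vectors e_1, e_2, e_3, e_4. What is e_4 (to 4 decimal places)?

e_4 = (0.2252, 0.5622, 0.1110, 0.5573, 0.5570)

e_1 = v_1/‖v_1‖ = (-2, 1, -1, -2, 2)/3.7417 = (-0.5345, 0.2673, -0.2673, -0.5345, 0.5345).
r_{12} = e_1·v_2 = -0.8018.
u_2 = v_2 + 0.8018·e_1 = (-4.4286, 2.2143, 2.7857, 1.5714, -2.5714).
‖u_2‖ = 6.4310, so e_2 = (-0.6886, 0.3443, 0.4332, 0.2444, -0.3999).
r_{13} = e_1·v_3 = -2.4054; r_{23} = e_2·v_3 = 1.5661.
u_3 = v_3 + 2.4054·e_1 − 1.5661·e_2 = (-1.2073, 0.1036, -4.3212, 2.3316, -1.0881).
‖u_3‖ = 5.1732, so e_3 = (-0.2334, 0.0200, -0.8353, 0.4507, -0.2103).
r_{14} = e_1·v_4 = 6.6815; r_{24} = e_2·v_4 = 2.0770; r_{34} = e_3·v_4 = -3.3212.
u_4 = v_4 − 6.6815·e_1 − 2.0770·e_2 + 3.3212·e_3 = (0.2267, 0.5657, 0.1117, 0.5608, 0.5605).
‖u_4‖ = 1.0062, so e_4 = (0.2252, 0.5622, 0.1110, 0.5573, 0.5570).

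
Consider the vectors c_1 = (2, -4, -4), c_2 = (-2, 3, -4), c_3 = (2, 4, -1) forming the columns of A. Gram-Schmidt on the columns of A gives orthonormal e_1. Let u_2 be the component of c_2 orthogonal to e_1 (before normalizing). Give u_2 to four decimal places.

c_1 = (2, -4, -4); ‖c_1‖ = 6.0000, so e_1 = (0.3333, -0.6667, -0.6667).
e_1·c_2 = 0.3333·(-2) + (-0.6667)·3 + (-0.6667)·(-4) = 0.0000.
u_2 = c_2 + 0.0000·e_1 = (-2.0000, 3.0000, -4.0000).

u_2 = (-2.0000, 3.0000, -4.0000)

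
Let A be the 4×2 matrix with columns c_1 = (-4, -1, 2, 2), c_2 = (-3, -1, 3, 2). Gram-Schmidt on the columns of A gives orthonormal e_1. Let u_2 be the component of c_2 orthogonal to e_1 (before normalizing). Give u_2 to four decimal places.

u_2 = (0.6800, -0.0800, 1.1600, 0.1600)

c_1 = (-4, -1, 2, 2); ‖c_1‖ = 5.0000, so e_1 = (-0.8000, -0.2000, 0.4000, 0.4000).
e_1·c_2 = (-0.8000)·(-3) + (-0.2000)·(-1) + 0.4000·3 + 0.4000·2 = 4.6000.
u_2 = c_2 − 4.6000·e_1 = (0.6800, -0.0800, 1.1600, 0.1600).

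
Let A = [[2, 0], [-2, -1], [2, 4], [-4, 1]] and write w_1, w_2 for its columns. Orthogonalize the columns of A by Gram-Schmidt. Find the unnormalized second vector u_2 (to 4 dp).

u_2 = (-0.4286, -0.5714, 3.5714, 1.8571)

e_1 = w_1/‖w_1‖ = (2, -2, 2, -4)/5.2915 = (0.3780, -0.3780, 0.3780, -0.7559).
r_{12} = e_1·w_2 = 1.1339.
u_2 = w_2 − 1.1339·e_1 = (-0.4286, -0.5714, 3.5714, 1.8571).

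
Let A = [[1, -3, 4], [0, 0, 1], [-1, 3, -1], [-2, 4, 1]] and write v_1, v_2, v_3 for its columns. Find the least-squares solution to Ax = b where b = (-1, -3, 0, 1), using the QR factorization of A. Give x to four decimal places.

x = (-5.8182, -2.4545, -0.8182)

v_1 = (1, 0, -1, -2); ‖v_1‖ = 2.4495, so q_1 = (0.4082, 0.0000, -0.4082, -0.8165).
q_1·v_2 = 0.4082·(-3) + 0.0000·0 + (-0.4082)·3 + (-0.8165)·4 = -5.7155.
u_2 = v_2 + 5.7155·q_1 = (-0.6667, 0.0000, 0.6667, -0.6667).
‖u_2‖ = 1.1547, so q_2 = (-0.5774, 0.0000, 0.5774, -0.5774).
q_1·v_3 = 0.4082·4 + 0.0000·1 + (-0.4082)·(-1) + (-0.8165)·1 = 1.2247; q_2·v_3 = (-0.5774)·4 + 0.0000·1 + 0.5774·(-1) + (-0.5774)·1 = -3.4641.
u_3 = v_3 − 1.2247·q_1 + 3.4641·q_2 = (1.5000, 1.0000, 1.5000, 0.0000).
‖u_3‖ = 2.3452, so q_3 = (0.6396, 0.4264, 0.6396, 0.0000).
Qᵀb = (-1.2247, 0.0000, -1.9188).
Back-substitute: x_3 = -1.9188/2.3452 = -0.8182.
x_2 = (0.0000 + 3.4641·(-0.8182))/1.1547 = -2.4545.
x_1 = (-1.2247 + 5.7155·(-2.4545) − 1.2247·(-0.8182))/2.4495 = -5.8182.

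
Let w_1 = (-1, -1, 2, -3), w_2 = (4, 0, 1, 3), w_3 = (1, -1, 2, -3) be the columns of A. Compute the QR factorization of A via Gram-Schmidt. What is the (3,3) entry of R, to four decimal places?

w_1 = (-1, -1, 2, -3); ‖w_1‖ = 3.8730, so e_1 = (-0.2582, -0.2582, 0.5164, -0.7746).
e_1·w_2 = (-0.2582)·4 + (-0.2582)·0 + 0.5164·1 + (-0.7746)·3 = -2.8402.
u_2 = w_2 + 2.8402·e_1 = (3.2667, -0.7333, 2.4667, 0.8000).
‖u_2‖ = 4.2348, so e_2 = (0.7714, -0.1732, 0.5825, 0.1889).
e_1·w_3 = (-0.2582)·1 + (-0.2582)·(-1) + 0.5164·2 + (-0.7746)·(-3) = 3.3566; e_2·w_3 = 0.7714·1 + (-0.1732)·(-1) + 0.5825·2 + 0.1889·(-3) = 1.5428.
u_3 = w_3 − 3.3566·e_1 − 1.5428·e_2 = (0.6766, 0.1338, -0.6320, -0.6914).
r_{33} = ‖u_3‖ = 1.1633.

r_{33} = 1.1633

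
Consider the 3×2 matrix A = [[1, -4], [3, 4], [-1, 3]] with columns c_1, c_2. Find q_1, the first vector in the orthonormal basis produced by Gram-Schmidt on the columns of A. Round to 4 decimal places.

c_1 = (1, 3, -1); ‖c_1‖ = 3.3166, so q_1 = (0.3015, 0.9045, -0.3015).

q_1 = (0.3015, 0.9045, -0.3015)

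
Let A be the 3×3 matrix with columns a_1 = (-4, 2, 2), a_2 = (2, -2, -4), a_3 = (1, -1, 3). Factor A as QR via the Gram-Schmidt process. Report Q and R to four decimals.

Q = [[-0.8165, -0.4924, -0.3015], [0.4082, -0.1231, -0.9045], [0.4082, -0.8616, 0.3015]], R = [[4.8990, -4.0825, 0.0000], [0.0000, 2.7080, -2.9542], [0.0000, 0.0000, 1.5076]]

a_1 = (-4, 2, 2); ‖a_1‖ = 4.8990, so e_1 = (-0.8165, 0.4082, 0.4082).
e_1·a_2 = (-0.8165)·2 + 0.4082·(-2) + 0.4082·(-4) = -4.0825.
u_2 = a_2 + 4.0825·e_1 = (-1.3333, -0.3333, -2.3333).
‖u_2‖ = 2.7080, so e_2 = (-0.4924, -0.1231, -0.8616).
e_1·a_3 = (-0.8165)·1 + 0.4082·(-1) + 0.4082·3 = 0.0000; e_2·a_3 = (-0.4924)·1 + (-0.1231)·(-1) + (-0.8616)·3 = -2.9542.
u_3 = a_3 − 0.0000·e_1 + 2.9542·e_2 = (-0.4545, -1.3636, 0.4545).
‖u_3‖ = 1.5076, so e_3 = (-0.3015, -0.9045, 0.3015).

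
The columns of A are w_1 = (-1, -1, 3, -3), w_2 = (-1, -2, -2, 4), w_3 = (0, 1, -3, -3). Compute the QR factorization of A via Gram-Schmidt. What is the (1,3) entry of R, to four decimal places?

r_{13} = -0.2236

q_1 = w_1/‖w_1‖ = (-1, -1, 3, -3)/4.4721 = (-0.2236, -0.2236, 0.6708, -0.6708).
r_{13} = q_1·w_3 = -0.2236.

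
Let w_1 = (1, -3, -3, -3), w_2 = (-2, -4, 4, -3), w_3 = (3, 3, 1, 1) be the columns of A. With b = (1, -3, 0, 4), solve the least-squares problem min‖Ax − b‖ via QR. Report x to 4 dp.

w_1 = (1, -3, -3, -3); ‖w_1‖ = 5.2915, so q_1 = (0.1890, -0.5669, -0.5669, -0.5669).
q_1·w_2 = 0.1890·(-2) + (-0.5669)·(-4) + (-0.5669)·4 + (-0.5669)·(-3) = 1.3229.
u_2 = w_2 − 1.3229·q_1 = (-2.2500, -3.2500, 4.7500, -2.2500).
‖u_2‖ = 6.5765, so q_2 = (-0.3421, -0.4942, 0.7223, -0.3421).
q_1·w_3 = 0.1890·3 + (-0.5669)·3 + (-0.5669)·1 + (-0.5669)·1 = -2.2678; q_2·w_3 = (-0.3421)·3 + (-0.4942)·3 + 0.7223·1 + (-0.3421)·1 = -2.1288.
u_3 = w_3 + 2.2678·q_1 + 2.1288·q_2 = (2.7002, 0.6623, 1.2519, -1.0140).
‖u_3‖ = 3.2133, so q_3 = (0.8403, 0.2061, 0.3896, -0.3156).
Qᵀb = (-0.3780, -0.2281, -1.0403).
Back-substitute: x_3 = -1.0403/3.2133 = -0.3237.
x_2 = (-0.2281 + 2.1288·(-0.3237))/6.5765 = -0.1395.
x_1 = (-0.3780 − 1.3229·(-0.1395) + 2.2678·(-0.3237))/5.2915 = -0.1753.

x = (-0.1753, -0.1395, -0.3237)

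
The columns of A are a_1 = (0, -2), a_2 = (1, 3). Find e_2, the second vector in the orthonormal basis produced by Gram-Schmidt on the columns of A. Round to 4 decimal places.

e_2 = (1.0000, 0.0000)

e_1 = a_1/‖a_1‖ = (0, -2)/2.0000 = (0.0000, -1.0000).
r_{12} = e_1·a_2 = -3.0000.
u_2 = a_2 + 3.0000·e_1 = (1.0000, 0.0000).
‖u_2‖ = 1.0000, so e_2 = (1.0000, 0.0000).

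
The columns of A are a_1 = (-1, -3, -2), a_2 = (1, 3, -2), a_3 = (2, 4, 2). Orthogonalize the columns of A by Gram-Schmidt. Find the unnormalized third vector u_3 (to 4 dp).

a_1 = (-1, -3, -2); ‖a_1‖ = 3.7417, so e_1 = (-0.2673, -0.8018, -0.5345).
e_1·a_2 = (-0.2673)·1 + (-0.8018)·3 + (-0.5345)·(-2) = -1.6036.
u_2 = a_2 + 1.6036·e_1 = (0.5714, 1.7143, -2.8571).
‖u_2‖ = 3.3806, so e_2 = (0.1690, 0.5071, -0.8452).
e_1·a_3 = (-0.2673)·2 + (-0.8018)·4 + (-0.5345)·2 = -4.8107; e_2·a_3 = 0.1690·2 + 0.5071·4 + (-0.8452)·2 = 0.6761.
u_3 = a_3 + 4.8107·e_1 − 0.6761·e_2 = (0.6000, -0.2000, 0.0000).

u_3 = (0.6000, -0.2000, 0.0000)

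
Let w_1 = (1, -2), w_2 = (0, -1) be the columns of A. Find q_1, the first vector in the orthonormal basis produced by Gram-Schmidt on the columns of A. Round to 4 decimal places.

q_1 = (0.4472, -0.8944)

q_1 = w_1/‖w_1‖ = (1, -2)/2.2361 = (0.4472, -0.8944).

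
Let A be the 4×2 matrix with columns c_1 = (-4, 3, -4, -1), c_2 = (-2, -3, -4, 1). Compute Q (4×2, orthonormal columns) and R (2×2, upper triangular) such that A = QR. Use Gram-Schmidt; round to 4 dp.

Q = [[-0.6172, -0.1325], [0.4629, -0.7947], [-0.6172, -0.5298], [-0.1543, 0.2649]], R = [[6.4807, 2.1602], [0.0000, 5.0332]]

c_1 = (-4, 3, -4, -1); ‖c_1‖ = 6.4807, so q_1 = (-0.6172, 0.4629, -0.6172, -0.1543).
q_1·c_2 = (-0.6172)·(-2) + 0.4629·(-3) + (-0.6172)·(-4) + (-0.1543)·1 = 2.1602.
u_2 = c_2 − 2.1602·q_1 = (-0.6667, -4.0000, -2.6667, 1.3333).
‖u_2‖ = 5.0332, so q_2 = (-0.1325, -0.7947, -0.5298, 0.2649).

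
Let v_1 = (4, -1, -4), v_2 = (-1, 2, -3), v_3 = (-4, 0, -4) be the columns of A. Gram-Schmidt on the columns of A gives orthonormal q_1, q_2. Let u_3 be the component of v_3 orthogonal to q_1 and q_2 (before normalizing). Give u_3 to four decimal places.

v_1 = (4, -1, -4); ‖v_1‖ = 5.7446, so q_1 = (0.6963, -0.1741, -0.6963).
q_1·v_2 = 0.6963·(-1) + (-0.1741)·2 + (-0.6963)·(-3) = 1.0445.
u_2 = v_2 − 1.0445·q_1 = (-1.7273, 2.1818, -2.2727).
‖u_2‖ = 3.5929, so q_2 = (-0.4807, 0.6073, -0.6326).
q_1·v_3 = 0.6963·(-4) + (-0.1741)·0 + (-0.6963)·(-4) = 0.0000; q_2·v_3 = (-0.4807)·(-4) + 0.6073·0 + (-0.6326)·(-4) = 4.4532.
u_3 = v_3 + 0.0000·q_1 − 4.4532·q_2 = (-1.8592, -2.7042, -1.1831).

u_3 = (-1.8592, -2.7042, -1.1831)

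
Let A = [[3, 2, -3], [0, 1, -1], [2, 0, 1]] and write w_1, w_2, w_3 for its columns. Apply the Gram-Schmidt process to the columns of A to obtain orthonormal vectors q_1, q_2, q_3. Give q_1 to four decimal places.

q_1 = (0.8321, 0.0000, 0.5547)

q_1 = w_1/‖w_1‖ = (3, 0, 2)/3.6056 = (0.8321, 0.0000, 0.5547).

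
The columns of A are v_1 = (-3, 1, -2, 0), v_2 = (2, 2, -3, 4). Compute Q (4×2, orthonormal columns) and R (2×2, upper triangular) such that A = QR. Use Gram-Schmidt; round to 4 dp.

v_1 = (-3, 1, -2, 0); ‖v_1‖ = 3.7417, so q_1 = (-0.8018, 0.2673, -0.5345, 0.0000).
q_1·v_2 = (-0.8018)·2 + 0.2673·2 + (-0.5345)·(-3) + 0.0000·4 = 0.5345.
u_2 = v_2 − 0.5345·q_1 = (2.4286, 1.8571, -2.7143, 4.0000).
‖u_2‖ = 5.7196, so q_2 = (0.4246, 0.3247, -0.4746, 0.6993).

Q = [[-0.8018, 0.4246], [0.2673, 0.3247], [-0.5345, -0.4746], [0.0000, 0.6993]], R = [[3.7417, 0.5345], [0.0000, 5.7196]]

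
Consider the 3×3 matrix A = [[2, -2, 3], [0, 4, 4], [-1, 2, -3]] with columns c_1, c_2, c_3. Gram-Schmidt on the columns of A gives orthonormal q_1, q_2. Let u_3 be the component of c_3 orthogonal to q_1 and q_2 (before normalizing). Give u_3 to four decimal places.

c_1 = (2, 0, -1); ‖c_1‖ = 2.2361, so q_1 = (0.8944, 0.0000, -0.4472).
q_1·c_2 = 0.8944·(-2) + 0.0000·4 + (-0.4472)·2 = -2.6833.
u_2 = c_2 + 2.6833·q_1 = (0.4000, 4.0000, 0.8000).
‖u_2‖ = 4.0988, so q_2 = (0.0976, 0.9759, 0.1952).
q_1·c_3 = 0.8944·3 + 0.0000·4 + (-0.4472)·(-3) = 4.0249; q_2·c_3 = 0.0976·3 + 0.9759·4 + 0.1952·(-3) = 3.6108.
u_3 = c_3 − 4.0249·q_1 − 3.6108·q_2 = (-0.9524, 0.4762, -1.9048).

u_3 = (-0.9524, 0.4762, -1.9048)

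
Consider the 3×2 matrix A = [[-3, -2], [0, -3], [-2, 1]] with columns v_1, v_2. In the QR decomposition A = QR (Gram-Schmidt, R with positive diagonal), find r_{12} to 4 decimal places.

r_{12} = 1.1094

v_1 = (-3, 0, -2); ‖v_1‖ = 3.6056, so q_1 = (-0.8321, 0.0000, -0.5547).
r_{12} = q_1·v_2 = 1.1094.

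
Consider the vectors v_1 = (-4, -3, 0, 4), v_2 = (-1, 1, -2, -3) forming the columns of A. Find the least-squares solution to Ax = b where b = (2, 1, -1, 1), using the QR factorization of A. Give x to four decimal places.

q_1 = v_1/‖v_1‖ = (-4, -3, 0, 4)/6.4031 = (-0.6247, -0.4685, 0.0000, 0.6247).
r_{12} = q_1·v_2 = -1.7179.
u_2 = v_2 + 1.7179·q_1 = (-2.0732, 0.1951, -2.0000, -1.9268).
‖u_2‖ = 3.4711, so q_2 = (-0.5973, 0.0562, -0.5762, -0.5551).
Qᵀb = (-1.0932, -1.1172).
Back-substitute: x_2 = -1.1172/3.4711 = -0.3219.
x_1 = (-1.0932 + 1.7179·(-0.3219))/6.4031 = -0.2571.

x = (-0.2571, -0.3219)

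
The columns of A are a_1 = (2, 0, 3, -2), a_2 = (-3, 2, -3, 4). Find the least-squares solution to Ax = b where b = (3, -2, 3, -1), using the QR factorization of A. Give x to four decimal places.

x = (0.4103, -0.4359)

a_1 = (2, 0, 3, -2); ‖a_1‖ = 4.1231, so e_1 = (0.4851, 0.0000, 0.7276, -0.4851).
e_1·a_2 = 0.4851·(-3) + 0.0000·2 + 0.7276·(-3) + (-0.4851)·4 = -5.5783.
u_2 = a_2 + 5.5783·e_1 = (-0.2941, 2.0000, 1.0588, 1.2941).
‖u_2‖ = 2.6234, so e_2 = (-0.1121, 0.7624, 0.4036, 0.4933).
Qᵀb = (4.1231, -1.1435).
Back-substitute: x_2 = -1.1435/2.6234 = -0.4359.
x_1 = (4.1231 + 5.5783·(-0.4359))/4.1231 = 0.4103.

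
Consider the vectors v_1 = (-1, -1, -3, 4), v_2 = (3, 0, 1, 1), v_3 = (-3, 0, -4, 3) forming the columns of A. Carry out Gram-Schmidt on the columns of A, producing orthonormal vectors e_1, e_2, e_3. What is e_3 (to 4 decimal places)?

v_1 = (-1, -1, -3, 4); ‖v_1‖ = 5.1962, so e_1 = (-0.1925, -0.1925, -0.5774, 0.7698).
e_1·v_2 = (-0.1925)·3 + (-0.1925)·0 + (-0.5774)·1 + 0.7698·1 = -0.3849.
u_2 = v_2 + 0.3849·e_1 = (2.9259, -0.0741, 0.7778, 1.2963).
‖u_2‖ = 3.2942, so e_2 = (0.8882, -0.0225, 0.2361, 0.3935).
e_1·v_3 = (-0.1925)·(-3) + (-0.1925)·0 + (-0.5774)·(-4) + 0.7698·3 = 5.1962; e_2·v_3 = 0.8882·(-3) + (-0.0225)·0 + 0.2361·(-4) + 0.3935·3 = -2.4285.
u_3 = v_3 − 5.1962·e_1 + 2.4285·e_2 = (0.1570, 0.9454, -0.4266, -0.0444).
‖u_3‖ = 1.0499, so e_3 = (0.1495, 0.9004, -0.4063, -0.0423).

e_3 = (0.1495, 0.9004, -0.4063, -0.0423)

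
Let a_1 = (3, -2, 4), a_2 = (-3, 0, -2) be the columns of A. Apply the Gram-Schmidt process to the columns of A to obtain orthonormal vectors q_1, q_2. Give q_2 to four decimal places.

a_1 = (3, -2, 4); ‖a_1‖ = 5.3852, so q_1 = (0.5571, -0.3714, 0.7428).
q_1·a_2 = 0.5571·(-3) + (-0.3714)·0 + 0.7428·(-2) = -3.1568.
u_2 = a_2 + 3.1568·q_1 = (-1.2414, -1.1724, 0.3448).
‖u_2‖ = 1.7420, so q_2 = (-0.7126, -0.6730, 0.1980).

q_2 = (-0.7126, -0.6730, 0.1980)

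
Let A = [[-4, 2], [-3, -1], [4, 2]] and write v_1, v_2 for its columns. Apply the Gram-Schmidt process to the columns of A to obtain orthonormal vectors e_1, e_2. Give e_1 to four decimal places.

e_1 = (-0.6247, -0.4685, 0.6247)

v_1 = (-4, -3, 4); ‖v_1‖ = 6.4031, so e_1 = (-0.6247, -0.4685, 0.6247).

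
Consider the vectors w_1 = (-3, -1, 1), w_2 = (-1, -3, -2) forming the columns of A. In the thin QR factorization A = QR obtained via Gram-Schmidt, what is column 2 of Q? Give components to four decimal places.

q_2 = (0.0257, -0.7443, -0.6673)

w_1 = (-3, -1, 1); ‖w_1‖ = 3.3166, so q_1 = (-0.9045, -0.3015, 0.3015).
q_1·w_2 = (-0.9045)·(-1) + (-0.3015)·(-3) + 0.3015·(-2) = 1.2060.
u_2 = w_2 − 1.2060·q_1 = (0.0909, -2.6364, -2.3636).
‖u_2‖ = 3.5420, so q_2 = (0.0257, -0.7443, -0.6673).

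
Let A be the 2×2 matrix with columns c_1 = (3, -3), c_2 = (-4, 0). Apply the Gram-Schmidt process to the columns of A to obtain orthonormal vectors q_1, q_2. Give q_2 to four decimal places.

q_2 = (-0.7071, -0.7071)

q_1 = c_1/‖c_1‖ = (3, -3)/4.2426 = (0.7071, -0.7071).
r_{12} = q_1·c_2 = -2.8284.
u_2 = c_2 + 2.8284·q_1 = (-2.0000, -2.0000).
‖u_2‖ = 2.8284, so q_2 = (-0.7071, -0.7071).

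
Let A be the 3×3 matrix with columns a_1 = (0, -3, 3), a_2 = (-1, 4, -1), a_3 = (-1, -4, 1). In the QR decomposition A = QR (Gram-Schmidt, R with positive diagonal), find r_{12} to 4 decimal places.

a_1 = (0, -3, 3); ‖a_1‖ = 4.2426, so e_1 = (0.0000, -0.7071, 0.7071).
r_{12} = e_1·a_2 = -3.5355.

r_{12} = -3.5355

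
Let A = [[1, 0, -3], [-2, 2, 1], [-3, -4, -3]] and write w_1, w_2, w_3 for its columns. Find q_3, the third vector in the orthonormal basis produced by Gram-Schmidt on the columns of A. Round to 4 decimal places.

q_3 = (-0.9526, -0.2722, -0.1361)

w_1 = (1, -2, -3); ‖w_1‖ = 3.7417, so q_1 = (0.2673, -0.5345, -0.8018).
q_1·w_2 = 0.2673·0 + (-0.5345)·2 + (-0.8018)·(-4) = 2.1381.
u_2 = w_2 − 2.1381·q_1 = (-0.5714, 3.1429, -2.2857).
‖u_2‖ = 3.9279, so q_2 = (-0.1455, 0.8001, -0.5819).
q_1·w_3 = 0.2673·(-3) + (-0.5345)·1 + (-0.8018)·(-3) = 1.0690; q_2·w_3 = (-0.1455)·(-3) + 0.8001·1 + (-0.5819)·(-3) = 2.9823.
u_3 = w_3 − 1.0690·q_1 − 2.9823·q_2 = (-2.8519, -0.8148, -0.4074).
‖u_3‖ = 2.9938, so q_3 = (-0.9526, -0.2722, -0.1361).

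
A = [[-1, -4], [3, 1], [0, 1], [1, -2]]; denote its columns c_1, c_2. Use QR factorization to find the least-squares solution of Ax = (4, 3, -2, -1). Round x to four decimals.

c_1 = (-1, 3, 0, 1); ‖c_1‖ = 3.3166, so e_1 = (-0.3015, 0.9045, 0.0000, 0.3015).
e_1·c_2 = (-0.3015)·(-4) + 0.9045·1 + 0.0000·1 + 0.3015·(-2) = 1.5076.
u_2 = c_2 − 1.5076·e_1 = (-3.5455, -0.3636, 1.0000, -2.4545).
‖u_2‖ = 4.4415, so e_2 = (-0.7982, -0.0819, 0.2251, -0.5526).
Qᵀb = (1.2060, -3.3363).
Back-substitute: x_2 = -3.3363/4.4415 = -0.7512.
x_1 = (1.2060 − 1.5076·(-0.7512))/3.3166 = 0.7051.

x = (0.7051, -0.7512)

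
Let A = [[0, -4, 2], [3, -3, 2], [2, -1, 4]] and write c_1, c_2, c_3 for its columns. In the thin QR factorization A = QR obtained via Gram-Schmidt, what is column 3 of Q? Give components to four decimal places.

c_1 = (0, 3, 2); ‖c_1‖ = 3.6056, so q_1 = (0.0000, 0.8321, 0.5547).
q_1·c_2 = 0.0000·(-4) + 0.8321·(-3) + 0.5547·(-1) = -3.0509.
u_2 = c_2 + 3.0509·q_1 = (-4.0000, -0.4615, 0.6923).
‖u_2‖ = 4.0856, so q_2 = (-0.9790, -0.1130, 0.1694).
q_1·c_3 = 0.0000·2 + 0.8321·2 + 0.5547·4 = 3.8829; q_2·c_3 = (-0.9790)·2 + (-0.1130)·2 + 0.1694·4 = -1.5062.
u_3 = c_3 − 3.8829·q_1 + 1.5062·q_2 = (0.5253, -1.4009, 2.1014).
‖u_3‖ = 2.5796, so q_3 = (0.2037, -0.5431, 0.8146).

q_3 = (0.2037, -0.5431, 0.8146)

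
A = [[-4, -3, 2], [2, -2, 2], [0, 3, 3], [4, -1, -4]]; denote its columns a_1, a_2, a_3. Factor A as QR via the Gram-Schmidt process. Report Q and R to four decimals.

Q = [[-0.6667, -0.5381, 0.0812], [0.3333, -0.4679, 0.7973], [0.0000, 0.6317, 0.5070], [0.6667, -0.3041, -0.3174]], R = [[6.0000, 0.6667, -3.3333], [0.0000, 4.7493, 1.0996], [0.0000, 0.0000, 4.5475]]

q_1 = a_1/‖a_1‖ = (-4, 2, 0, 4)/6.0000 = (-0.6667, 0.3333, 0.0000, 0.6667).
r_{12} = q_1·a_2 = 0.6667.
u_2 = a_2 − 0.6667·q_1 = (-2.5556, -2.2222, 3.0000, -1.4444).
‖u_2‖ = 4.7493, so q_2 = (-0.5381, -0.4679, 0.6317, -0.3041).
r_{13} = q_1·a_3 = -3.3333; r_{23} = q_2·a_3 = 1.0996.
u_3 = a_3 + 3.3333·q_1 − 1.0996·q_2 = (0.3695, 3.6256, 2.3054, -1.4433).
‖u_3‖ = 4.5475, so q_3 = (0.0812, 0.7973, 0.5070, -0.3174).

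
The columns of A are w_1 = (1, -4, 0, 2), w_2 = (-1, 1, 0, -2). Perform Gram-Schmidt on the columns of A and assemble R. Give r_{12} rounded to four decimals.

e_1 = w_1/‖w_1‖ = (1, -4, 0, 2)/4.5826 = (0.2182, -0.8729, 0.0000, 0.4364).
r_{12} = e_1·w_2 = -1.9640.

r_{12} = -1.9640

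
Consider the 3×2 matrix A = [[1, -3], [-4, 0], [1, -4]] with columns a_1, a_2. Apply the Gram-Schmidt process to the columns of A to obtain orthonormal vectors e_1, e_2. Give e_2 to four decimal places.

e_1 = a_1/‖a_1‖ = (1, -4, 1)/4.2426 = (0.2357, -0.9428, 0.2357).
r_{12} = e_1·a_2 = -1.6499.
u_2 = a_2 + 1.6499·e_1 = (-2.6111, -1.5556, -3.6111).
‖u_2‖ = 4.7199, so e_2 = (-0.5532, -0.3296, -0.7651).

e_2 = (-0.5532, -0.3296, -0.7651)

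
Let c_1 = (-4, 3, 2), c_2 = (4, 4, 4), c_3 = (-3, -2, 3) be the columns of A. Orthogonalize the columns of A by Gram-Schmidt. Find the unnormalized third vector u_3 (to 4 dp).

c_1 = (-4, 3, 2); ‖c_1‖ = 5.3852, so e_1 = (-0.7428, 0.5571, 0.3714).
e_1·c_2 = (-0.7428)·4 + 0.5571·4 + 0.3714·4 = 0.7428.
u_2 = c_2 − 0.7428·e_1 = (4.5517, 3.5862, 3.7241).
‖u_2‖ = 6.8883, so e_2 = (0.6608, 0.5206, 0.5406).
e_1·c_3 = (-0.7428)·(-3) + 0.5571·(-2) + 0.3714·3 = 2.2283; e_2·c_3 = 0.6608·(-3) + 0.5206·(-2) + 0.5406·3 = -1.4017.
u_3 = c_3 − 2.2283·e_1 + 1.4017·e_2 = (-0.4186, -2.5116, 2.9302).

u_3 = (-0.4186, -2.5116, 2.9302)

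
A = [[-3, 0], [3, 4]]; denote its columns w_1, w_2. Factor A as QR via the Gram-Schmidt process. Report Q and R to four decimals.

Q = [[-0.7071, 0.7071], [0.7071, 0.7071]], R = [[4.2426, 2.8284], [0.0000, 2.8284]]

w_1 = (-3, 3); ‖w_1‖ = 4.2426, so q_1 = (-0.7071, 0.7071).
q_1·w_2 = (-0.7071)·0 + 0.7071·4 = 2.8284.
u_2 = w_2 − 2.8284·q_1 = (2.0000, 2.0000).
‖u_2‖ = 2.8284, so q_2 = (0.7071, 0.7071).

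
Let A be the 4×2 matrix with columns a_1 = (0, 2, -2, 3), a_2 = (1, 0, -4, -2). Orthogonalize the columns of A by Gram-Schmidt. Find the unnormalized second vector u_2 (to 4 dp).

u_2 = (1.0000, -0.2353, -3.7647, -2.3529)

e_1 = a_1/‖a_1‖ = (0, 2, -2, 3)/4.1231 = (0.0000, 0.4851, -0.4851, 0.7276).
r_{12} = e_1·a_2 = 0.4851.
u_2 = a_2 − 0.4851·e_1 = (1.0000, -0.2353, -3.7647, -2.3529).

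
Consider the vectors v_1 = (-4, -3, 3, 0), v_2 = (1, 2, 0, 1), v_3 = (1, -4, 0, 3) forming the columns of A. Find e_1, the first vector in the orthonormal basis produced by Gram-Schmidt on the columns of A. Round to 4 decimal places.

e_1 = v_1/‖v_1‖ = (-4, -3, 3, 0)/5.8310 = (-0.6860, -0.5145, 0.5145, 0.0000).

e_1 = (-0.6860, -0.5145, 0.5145, 0.0000)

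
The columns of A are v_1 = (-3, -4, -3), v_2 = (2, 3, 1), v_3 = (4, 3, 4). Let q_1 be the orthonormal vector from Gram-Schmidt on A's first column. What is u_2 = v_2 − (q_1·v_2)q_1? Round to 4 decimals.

u_2 = (0.1471, 0.5294, -0.8529)

v_1 = (-3, -4, -3); ‖v_1‖ = 5.8310, so q_1 = (-0.5145, -0.6860, -0.5145).
q_1·v_2 = (-0.5145)·2 + (-0.6860)·3 + (-0.5145)·1 = -3.6015.
u_2 = v_2 + 3.6015·q_1 = (0.1471, 0.5294, -0.8529).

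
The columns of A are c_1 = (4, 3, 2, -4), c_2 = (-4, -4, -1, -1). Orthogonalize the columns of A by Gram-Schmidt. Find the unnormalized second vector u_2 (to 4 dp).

u_2 = (-1.6889, -2.2667, 0.1556, -3.3111)

c_1 = (4, 3, 2, -4); ‖c_1‖ = 6.7082, so e_1 = (0.5963, 0.4472, 0.2981, -0.5963).
e_1·c_2 = 0.5963·(-4) + 0.4472·(-4) + 0.2981·(-1) + (-0.5963)·(-1) = -3.8759.
u_2 = c_2 + 3.8759·e_1 = (-1.6889, -2.2667, 0.1556, -3.3111).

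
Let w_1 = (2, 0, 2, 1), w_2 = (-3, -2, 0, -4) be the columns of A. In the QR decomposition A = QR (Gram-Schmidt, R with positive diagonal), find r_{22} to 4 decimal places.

e_1 = w_1/‖w_1‖ = (2, 0, 2, 1)/3.0000 = (0.6667, 0.0000, 0.6667, 0.3333).
r_{12} = e_1·w_2 = -3.3333.
u_2 = w_2 + 3.3333·e_1 = (-0.7778, -2.0000, 2.2222, -2.8889).
r_{22} = ‖u_2‖ = 4.2295.

r_{22} = 4.2295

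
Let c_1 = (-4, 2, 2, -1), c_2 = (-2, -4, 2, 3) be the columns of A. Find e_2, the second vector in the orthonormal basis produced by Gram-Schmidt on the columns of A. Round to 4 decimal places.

e_2 = (-0.3205, -0.7107, 0.3344, 0.5295)

c_1 = (-4, 2, 2, -1); ‖c_1‖ = 5.0000, so e_1 = (-0.8000, 0.4000, 0.4000, -0.2000).
e_1·c_2 = (-0.8000)·(-2) + 0.4000·(-4) + 0.4000·2 + (-0.2000)·3 = 0.2000.
u_2 = c_2 − 0.2000·e_1 = (-1.8400, -4.0800, 1.9200, 3.0400).
‖u_2‖ = 5.7411, so e_2 = (-0.3205, -0.7107, 0.3344, 0.5295).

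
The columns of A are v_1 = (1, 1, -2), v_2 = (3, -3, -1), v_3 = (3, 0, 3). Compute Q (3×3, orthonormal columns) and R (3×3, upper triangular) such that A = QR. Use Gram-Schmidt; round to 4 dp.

v_1 = (1, 1, -2); ‖v_1‖ = 2.4495, so q_1 = (0.4082, 0.4082, -0.8165).
q_1·v_2 = 0.4082·3 + 0.4082·(-3) + (-0.8165)·(-1) = 0.8165.
u_2 = v_2 − 0.8165·q_1 = (2.6667, -3.3333, -0.3333).
‖u_2‖ = 4.2817, so q_2 = (0.6228, -0.7785, -0.0778).
q_1·v_3 = 0.4082·3 + 0.4082·0 + (-0.8165)·3 = -1.2247; q_2·v_3 = 0.6228·3 + (-0.7785)·0 + (-0.0778)·3 = 1.6348.
u_3 = v_3 + 1.2247·q_1 − 1.6348·q_2 = (2.4818, 1.7727, 2.1273).
‖u_3‖ = 3.7185, so q_3 = (0.6674, 0.4767, 0.5721).

Q = [[0.4082, 0.6228, 0.6674], [0.4082, -0.7785, 0.4767], [-0.8165, -0.0778, 0.5721]], R = [[2.4495, 0.8165, -1.2247], [0.0000, 4.2817, 1.6348], [0.0000, 0.0000, 3.7185]]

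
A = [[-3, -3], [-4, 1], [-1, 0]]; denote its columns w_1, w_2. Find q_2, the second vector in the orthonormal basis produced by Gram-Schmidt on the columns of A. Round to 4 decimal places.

q_2 = (-0.8060, 0.5885, 0.0640)

w_1 = (-3, -4, -1); ‖w_1‖ = 5.0990, so q_1 = (-0.5883, -0.7845, -0.1961).
q_1·w_2 = (-0.5883)·(-3) + (-0.7845)·1 + (-0.1961)·0 = 0.9806.
u_2 = w_2 − 0.9806·q_1 = (-2.4231, 1.7692, 0.1923).
‖u_2‖ = 3.0064, so q_2 = (-0.8060, 0.5885, 0.0640).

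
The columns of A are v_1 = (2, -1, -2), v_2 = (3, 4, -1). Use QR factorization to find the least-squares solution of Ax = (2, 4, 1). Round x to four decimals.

q_1 = v_1/‖v_1‖ = (2, -1, -2)/3.0000 = (0.6667, -0.3333, -0.6667).
r_{12} = q_1·v_2 = 1.3333.
u_2 = v_2 − 1.3333·q_1 = (2.1111, 4.4444, -0.1111).
‖u_2‖ = 4.9216, so q_2 = (0.4289, 0.9030, -0.0226).
Qᵀb = (-0.6667, 4.4475).
Back-substitute: x_2 = 4.4475/4.9216 = 0.9037.
x_1 = (-0.6667 − 1.3333·0.9037)/3.0000 = -0.6239.

x = (-0.6239, 0.9037)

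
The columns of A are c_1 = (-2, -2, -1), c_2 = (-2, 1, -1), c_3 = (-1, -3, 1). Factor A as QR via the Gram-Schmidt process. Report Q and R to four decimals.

Q = [[-0.6667, -0.5963, -0.4472], [-0.6667, 0.7454, 0.0000], [-0.3333, -0.2981, 0.8944]], R = [[3.0000, 1.0000, 2.3333], [0.0000, 2.2361, -1.9379], [0.0000, 0.0000, 1.3416]]

c_1 = (-2, -2, -1); ‖c_1‖ = 3.0000, so e_1 = (-0.6667, -0.6667, -0.3333).
e_1·c_2 = (-0.6667)·(-2) + (-0.6667)·1 + (-0.3333)·(-1) = 1.0000.
u_2 = c_2 − 1.0000·e_1 = (-1.3333, 1.6667, -0.6667).
‖u_2‖ = 2.2361, so e_2 = (-0.5963, 0.7454, -0.2981).
e_1·c_3 = (-0.6667)·(-1) + (-0.6667)·(-3) + (-0.3333)·1 = 2.3333; e_2·c_3 = (-0.5963)·(-1) + 0.7454·(-3) + (-0.2981)·1 = -1.9379.
u_3 = c_3 − 2.3333·e_1 + 1.9379·e_2 = (-0.6000, 0.0000, 1.2000).
‖u_3‖ = 1.3416, so e_3 = (-0.4472, 0.0000, 0.8944).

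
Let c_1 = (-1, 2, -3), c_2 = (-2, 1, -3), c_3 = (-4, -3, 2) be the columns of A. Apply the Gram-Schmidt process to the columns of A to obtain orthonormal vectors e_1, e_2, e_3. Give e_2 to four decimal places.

e_1 = c_1/‖c_1‖ = (-1, 2, -3)/3.7417 = (-0.2673, 0.5345, -0.8018).
r_{12} = e_1·c_2 = 3.4744.
u_2 = c_2 − 3.4744·e_1 = (-1.0714, -0.8571, -0.2143).
‖u_2‖ = 1.3887, so e_2 = (-0.7715, -0.6172, -0.1543).

e_2 = (-0.7715, -0.6172, -0.1543)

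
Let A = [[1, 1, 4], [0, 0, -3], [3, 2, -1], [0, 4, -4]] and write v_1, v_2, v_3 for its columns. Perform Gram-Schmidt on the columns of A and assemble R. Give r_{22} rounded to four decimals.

r_{22} = 4.0125

e_1 = v_1/‖v_1‖ = (1, 0, 3, 0)/3.1623 = (0.3162, 0.0000, 0.9487, 0.0000).
r_{12} = e_1·v_2 = 2.2136.
u_2 = v_2 − 2.2136·e_1 = (0.3000, 0.0000, -0.1000, 4.0000).
r_{22} = ‖u_2‖ = 4.0125.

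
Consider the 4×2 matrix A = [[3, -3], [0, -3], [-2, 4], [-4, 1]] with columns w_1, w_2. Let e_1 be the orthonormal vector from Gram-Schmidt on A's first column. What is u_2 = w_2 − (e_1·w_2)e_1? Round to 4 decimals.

u_2 = (-0.8276, -3.0000, 2.5517, -1.8966)

w_1 = (3, 0, -2, -4); ‖w_1‖ = 5.3852, so e_1 = (0.5571, 0.0000, -0.3714, -0.7428).
e_1·w_2 = 0.5571·(-3) + 0.0000·(-3) + (-0.3714)·4 + (-0.7428)·1 = -3.8996.
u_2 = w_2 + 3.8996·e_1 = (-0.8276, -3.0000, 2.5517, -1.8966).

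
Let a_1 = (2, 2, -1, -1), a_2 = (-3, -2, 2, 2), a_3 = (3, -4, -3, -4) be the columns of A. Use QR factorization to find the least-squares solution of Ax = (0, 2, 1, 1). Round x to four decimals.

x = (3.0000, 2.0000, 0.0000)

a_1 = (2, 2, -1, -1); ‖a_1‖ = 3.1623, so q_1 = (0.6325, 0.6325, -0.3162, -0.3162).
q_1·a_2 = 0.6325·(-3) + 0.6325·(-2) + (-0.3162)·2 + (-0.3162)·2 = -4.4272.
u_2 = a_2 + 4.4272·q_1 = (-0.2000, 0.8000, 0.6000, 0.6000).
‖u_2‖ = 1.1832, so q_2 = (-0.1690, 0.6761, 0.5071, 0.5071).
q_1·a_3 = 0.6325·3 + 0.6325·(-4) + (-0.3162)·(-3) + (-0.3162)·(-4) = 1.5811; q_2·a_3 = (-0.1690)·3 + 0.6761·(-4) + 0.5071·(-3) + 0.5071·(-4) = -6.7612.
u_3 = a_3 − 1.5811·q_1 + 6.7612·q_2 = (0.8571, -0.4286, 0.9286, -0.0714).
‖u_3‖ = 1.3363, so q_3 = (0.6414, -0.3207, 0.6949, -0.0535).
Qᵀb = (0.6325, 2.3664, 0.0000).
Back-substitute: x_3 = 0.0000/1.3363 = 0.0000.
x_2 = (2.3664 + 6.7612·0.0000)/1.1832 = 2.0000.
x_1 = (0.6325 + 4.4272·2.0000 − 1.5811·0.0000)/3.1623 = 3.0000.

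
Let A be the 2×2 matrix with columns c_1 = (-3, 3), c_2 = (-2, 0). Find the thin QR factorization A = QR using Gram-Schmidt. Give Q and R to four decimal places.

c_1 = (-3, 3); ‖c_1‖ = 4.2426, so e_1 = (-0.7071, 0.7071).
e_1·c_2 = (-0.7071)·(-2) + 0.7071·0 = 1.4142.
u_2 = c_2 − 1.4142·e_1 = (-1.0000, -1.0000).
‖u_2‖ = 1.4142, so e_2 = (-0.7071, -0.7071).

Q = [[-0.7071, -0.7071], [0.7071, -0.7071]], R = [[4.2426, 1.4142], [0.0000, 1.4142]]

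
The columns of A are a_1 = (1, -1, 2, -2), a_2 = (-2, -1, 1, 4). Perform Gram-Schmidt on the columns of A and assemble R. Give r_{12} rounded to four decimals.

a_1 = (1, -1, 2, -2); ‖a_1‖ = 3.1623, so e_1 = (0.3162, -0.3162, 0.6325, -0.6325).
r_{12} = e_1·a_2 = -2.2136.

r_{12} = -2.2136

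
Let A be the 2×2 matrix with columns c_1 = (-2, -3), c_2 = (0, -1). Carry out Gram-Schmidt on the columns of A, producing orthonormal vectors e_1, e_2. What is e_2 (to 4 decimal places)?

c_1 = (-2, -3); ‖c_1‖ = 3.6056, so e_1 = (-0.5547, -0.8321).
e_1·c_2 = (-0.5547)·0 + (-0.8321)·(-1) = 0.8321.
u_2 = c_2 − 0.8321·e_1 = (0.4615, -0.3077).
‖u_2‖ = 0.5547, so e_2 = (0.8321, -0.5547).

e_2 = (0.8321, -0.5547)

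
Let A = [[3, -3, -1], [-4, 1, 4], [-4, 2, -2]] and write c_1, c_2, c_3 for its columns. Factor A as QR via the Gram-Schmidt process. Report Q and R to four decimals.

Q = [[0.4685, -0.8125, -0.3468], [-0.6247, -0.5823, 0.5203], [-0.6247, -0.0271, -0.7804]], R = [[6.4031, -3.2796, -1.7179], [0.0000, 1.8011, -1.4625], [0.0000, 0.0000, 3.9887]]

c_1 = (3, -4, -4); ‖c_1‖ = 6.4031, so e_1 = (0.4685, -0.6247, -0.6247).
e_1·c_2 = 0.4685·(-3) + (-0.6247)·1 + (-0.6247)·2 = -3.2796.
u_2 = c_2 + 3.2796·e_1 = (-1.4634, -1.0488, -0.0488).
‖u_2‖ = 1.8011, so e_2 = (-0.8125, -0.5823, -0.0271).
e_1·c_3 = 0.4685·(-1) + (-0.6247)·4 + (-0.6247)·(-2) = -1.7179; e_2·c_3 = (-0.8125)·(-1) + (-0.5823)·4 + (-0.0271)·(-2) = -1.4625.
u_3 = c_3 + 1.7179·e_1 + 1.4625·e_2 = (-1.3835, 2.0752, -3.1128).
‖u_3‖ = 3.9887, so e_3 = (-0.3468, 0.5203, -0.7804).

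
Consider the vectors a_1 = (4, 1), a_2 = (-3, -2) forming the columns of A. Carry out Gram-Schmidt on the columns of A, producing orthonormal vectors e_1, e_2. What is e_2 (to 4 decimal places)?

e_2 = (0.2425, -0.9701)

e_1 = a_1/‖a_1‖ = (4, 1)/4.1231 = (0.9701, 0.2425).
r_{12} = e_1·a_2 = -3.3955.
u_2 = a_2 + 3.3955·e_1 = (0.2941, -1.1765).
‖u_2‖ = 1.2127, so e_2 = (0.2425, -0.9701).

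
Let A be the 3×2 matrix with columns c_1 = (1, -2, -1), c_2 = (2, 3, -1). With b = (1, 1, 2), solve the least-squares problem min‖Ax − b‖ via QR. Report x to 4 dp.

q_1 = c_1/‖c_1‖ = (1, -2, -1)/2.4495 = (0.4082, -0.8165, -0.4082).
r_{12} = q_1·c_2 = -1.2247.
u_2 = c_2 + 1.2247·q_1 = (2.5000, 2.0000, -1.5000).
‖u_2‖ = 3.5355, so q_2 = (0.7071, 0.5657, -0.4243).
Qᵀb = (-1.2247, 0.4243).
Back-substitute: x_2 = 0.4243/3.5355 = 0.1200.
x_1 = (-1.2247 + 1.2247·0.1200)/2.4495 = -0.4400.

x = (-0.4400, 0.1200)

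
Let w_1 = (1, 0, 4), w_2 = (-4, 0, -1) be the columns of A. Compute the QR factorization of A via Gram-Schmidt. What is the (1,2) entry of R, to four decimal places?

e_1 = w_1/‖w_1‖ = (1, 0, 4)/4.1231 = (0.2425, 0.0000, 0.9701).
r_{12} = e_1·w_2 = -1.9403.

r_{12} = -1.9403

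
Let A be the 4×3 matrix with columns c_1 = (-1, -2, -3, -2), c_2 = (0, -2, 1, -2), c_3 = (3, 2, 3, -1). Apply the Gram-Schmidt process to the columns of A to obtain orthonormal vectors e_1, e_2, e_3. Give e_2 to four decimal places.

e_2 = (0.1007, -0.5236, 0.6645, -0.5236)

c_1 = (-1, -2, -3, -2); ‖c_1‖ = 4.2426, so e_1 = (-0.2357, -0.4714, -0.7071, -0.4714).
e_1·c_2 = (-0.2357)·0 + (-0.4714)·(-2) + (-0.7071)·1 + (-0.4714)·(-2) = 1.1785.
u_2 = c_2 − 1.1785·e_1 = (0.2778, -1.4444, 1.8333, -1.4444).
‖u_2‖ = 2.7588, so e_2 = (0.1007, -0.5236, 0.6645, -0.5236).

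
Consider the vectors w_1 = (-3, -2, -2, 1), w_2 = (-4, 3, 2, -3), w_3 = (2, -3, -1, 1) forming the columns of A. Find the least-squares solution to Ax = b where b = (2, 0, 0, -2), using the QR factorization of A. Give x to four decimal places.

x = (-0.5820, 0.5079, 0.9947)

w_1 = (-3, -2, -2, 1); ‖w_1‖ = 4.2426, so e_1 = (-0.7071, -0.4714, -0.4714, 0.2357).
e_1·w_2 = (-0.7071)·(-4) + (-0.4714)·3 + (-0.4714)·2 + 0.2357·(-3) = -0.2357.
u_2 = w_2 + 0.2357·e_1 = (-4.1667, 2.8889, 1.8889, -2.9444).
‖u_2‖ = 6.1599, so e_2 = (-0.6764, 0.4690, 0.3066, -0.4780).
e_1·w_3 = (-0.7071)·2 + (-0.4714)·(-3) + (-0.4714)·(-1) + 0.2357·1 = 0.7071; e_2·w_3 = (-0.6764)·2 + 0.4690·(-3) + 0.3066·(-1) + (-0.4780)·1 = -3.5444.
u_3 = w_3 − 0.7071·e_1 + 3.5444·e_2 = (0.1025, -1.0044, 0.4202, -0.8609).
‖u_3‖ = 1.3918, so e_3 = (0.0736, -0.7217, 0.3019, -0.6186).
Qᵀb = (-1.8856, -0.3968, 1.3844).
Back-substitute: x_3 = 1.3844/1.3918 = 0.9947.
x_2 = (-0.3968 + 3.5444·0.9947)/6.1599 = 0.5079.
x_1 = (-1.8856 + 0.2357·0.5079 − 0.7071·0.9947)/4.2426 = -0.5820.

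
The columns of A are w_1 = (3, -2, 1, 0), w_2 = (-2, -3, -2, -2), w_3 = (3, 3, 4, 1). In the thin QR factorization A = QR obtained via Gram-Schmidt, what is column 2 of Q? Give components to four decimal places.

w_1 = (3, -2, 1, 0); ‖w_1‖ = 3.7417, so q_1 = (0.8018, -0.5345, 0.2673, 0.0000).
q_1·w_2 = 0.8018·(-2) + (-0.5345)·(-3) + 0.2673·(-2) + 0.0000·(-2) = -0.5345.
u_2 = w_2 + 0.5345·q_1 = (-1.5714, -3.2857, -1.8571, -2.0000).
‖u_2‖ = 4.5513, so q_2 = (-0.3453, -0.7219, -0.4080, -0.4394).

q_2 = (-0.3453, -0.7219, -0.4080, -0.4394)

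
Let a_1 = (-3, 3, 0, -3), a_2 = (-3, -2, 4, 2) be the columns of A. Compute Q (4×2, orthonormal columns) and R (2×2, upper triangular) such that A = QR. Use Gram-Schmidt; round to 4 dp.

a_1 = (-3, 3, 0, -3); ‖a_1‖ = 5.1962, so q_1 = (-0.5774, 0.5774, 0.0000, -0.5774).
q_1·a_2 = (-0.5774)·(-3) + 0.5774·(-2) + 0.0000·4 + (-0.5774)·2 = -0.5774.
u_2 = a_2 + 0.5774·q_1 = (-3.3333, -1.6667, 4.0000, 1.6667).
‖u_2‖ = 5.7155, so q_2 = (-0.5832, -0.2916, 0.6999, 0.2916).

Q = [[-0.5774, -0.5832], [0.5774, -0.2916], [0.0000, 0.6999], [-0.5774, 0.2916]], R = [[5.1962, -0.5774], [0.0000, 5.7155]]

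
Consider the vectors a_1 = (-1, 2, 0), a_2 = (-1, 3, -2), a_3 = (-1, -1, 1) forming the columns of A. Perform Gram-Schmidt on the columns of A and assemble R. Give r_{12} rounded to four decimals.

r_{12} = 3.1305

a_1 = (-1, 2, 0); ‖a_1‖ = 2.2361, so q_1 = (-0.4472, 0.8944, 0.0000).
r_{12} = q_1·a_2 = 3.1305.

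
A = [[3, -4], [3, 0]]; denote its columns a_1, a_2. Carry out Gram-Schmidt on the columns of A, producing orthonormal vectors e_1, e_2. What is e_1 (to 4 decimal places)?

a_1 = (3, 3); ‖a_1‖ = 4.2426, so e_1 = (0.7071, 0.7071).

e_1 = (0.7071, 0.7071)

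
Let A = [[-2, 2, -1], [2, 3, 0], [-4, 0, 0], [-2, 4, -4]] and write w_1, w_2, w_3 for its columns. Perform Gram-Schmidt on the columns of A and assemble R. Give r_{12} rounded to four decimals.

r_{12} = -1.1339

w_1 = (-2, 2, -4, -2); ‖w_1‖ = 5.2915, so e_1 = (-0.3780, 0.3780, -0.7559, -0.3780).
r_{12} = e_1·w_2 = -1.1339.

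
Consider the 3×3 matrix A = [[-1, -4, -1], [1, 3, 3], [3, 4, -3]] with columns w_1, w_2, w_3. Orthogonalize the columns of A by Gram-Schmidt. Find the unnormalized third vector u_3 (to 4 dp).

u_3 = (1.2222, 1.9556, -0.2444)

q_1 = w_1/‖w_1‖ = (-1, 1, 3)/3.3166 = (-0.3015, 0.3015, 0.9045).
r_{12} = q_1·w_2 = 5.7287.
u_2 = w_2 − 5.7287·q_1 = (-2.2727, 1.2727, -1.1818).
‖u_2‖ = 2.8604, so q_2 = (-0.7946, 0.4449, -0.4132).
r_{13} = q_1·w_3 = -1.5076; r_{23} = q_2·w_3 = 3.3689.
u_3 = w_3 + 1.5076·q_1 − 3.3689·q_2 = (1.2222, 1.9556, -0.2444).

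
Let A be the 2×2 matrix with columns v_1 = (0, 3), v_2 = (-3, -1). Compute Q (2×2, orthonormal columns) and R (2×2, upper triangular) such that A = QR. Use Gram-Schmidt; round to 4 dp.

Q = [[0.0000, -1.0000], [1.0000, 0.0000]], R = [[3.0000, -1.0000], [0.0000, 3.0000]]

v_1 = (0, 3); ‖v_1‖ = 3.0000, so q_1 = (0.0000, 1.0000).
q_1·v_2 = 0.0000·(-3) + 1.0000·(-1) = -1.0000.
u_2 = v_2 + 1.0000·q_1 = (-3.0000, 0.0000).
‖u_2‖ = 3.0000, so q_2 = (-1.0000, 0.0000).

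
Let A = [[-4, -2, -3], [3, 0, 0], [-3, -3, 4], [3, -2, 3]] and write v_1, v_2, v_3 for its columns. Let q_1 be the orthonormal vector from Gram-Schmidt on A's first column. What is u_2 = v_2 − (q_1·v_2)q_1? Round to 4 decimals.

u_2 = (-0.9767, -0.7674, -2.2326, -2.7674)

v_1 = (-4, 3, -3, 3); ‖v_1‖ = 6.5574, so q_1 = (-0.6100, 0.4575, -0.4575, 0.4575).
q_1·v_2 = (-0.6100)·(-2) + 0.4575·0 + (-0.4575)·(-3) + 0.4575·(-2) = 1.6775.
u_2 = v_2 − 1.6775·q_1 = (-0.9767, -0.7674, -2.2326, -2.7674).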